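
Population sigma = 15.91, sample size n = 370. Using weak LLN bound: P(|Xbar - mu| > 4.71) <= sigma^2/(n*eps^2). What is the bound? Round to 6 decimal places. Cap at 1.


bound = min(1, sigma^2/(n*eps^2))
sigma^2 = 15.91^2 = 253.1281
n*eps^2 = 370 * 4.71^2 = 370 * 22.1841 = 8208.117
sigma^2/(n*eps^2) = 253.1281 / 8208.117 ≈ 0.03083875

0.030839


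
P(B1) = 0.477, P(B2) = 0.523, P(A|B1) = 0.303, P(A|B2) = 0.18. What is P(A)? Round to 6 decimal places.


P(A) = P(A|B1)*P(B1) + P(A|B2)*P(B2)
P(A|B1)*P(B1) = 0.303 * 0.477 = 0.144531
P(A|B2)*P(B2) = 0.18 * 0.523 = 0.09414
P(A) = 0.144531 + 0.09414 = 0.238671

0.238671


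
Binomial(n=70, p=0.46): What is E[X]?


E[X] = n*p = 70 * 0.46 = 32.2

32.2


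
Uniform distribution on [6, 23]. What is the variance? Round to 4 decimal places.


Var = (b-a)^2 / 12
(b-a)^2 = (23 - 6)^2 = 289
Var = 289/12 ≈ 24.083333

24.0833


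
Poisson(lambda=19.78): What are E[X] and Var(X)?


E[X] = Var(X) = lambda = 19.78

19.78, 19.78


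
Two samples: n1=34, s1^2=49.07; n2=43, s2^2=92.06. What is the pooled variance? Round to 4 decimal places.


sp^2 = ((n1-1)*s1^2 + (n2-1)*s2^2)/(n1+n2-2)
(n1-1)*s1^2 = 33 * 49.07 = 1619.31
(n2-1)*s2^2 = 42 * 92.06 = 3866.52
numerator = 1619.31 + 3866.52 = 5485.83
n1+n2-2 = 75
sp^2 = 5485.83 / 75 = 73.1444

73.1444


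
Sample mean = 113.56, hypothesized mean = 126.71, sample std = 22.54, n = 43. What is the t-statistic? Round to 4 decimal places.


t = (xbar - mu0) / (s/sqrt(n))
xbar - mu0 = 113.56 - 126.71 = -13.15
sqrt(43) ≈ 6.55743852
s/sqrt(n) = 22.54 / 6.55743852 ≈ 3.43731778
t = -13.15 / 3.43731778 ≈ -3.825657

-3.8257


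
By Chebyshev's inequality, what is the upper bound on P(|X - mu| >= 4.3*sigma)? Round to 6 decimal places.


P <= 1/k^2
k^2 = 4.3^2 = 18.49
1/k^2 = 1 / 18.49 = 100/1849 ≈ 0.05408329

0.054083


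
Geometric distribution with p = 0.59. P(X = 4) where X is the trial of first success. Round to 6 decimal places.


P = (1-p)^(k-1) * p
(1-p)^(k-1) = 0.41^3 = 0.068921
P = 0.068921 * 0.59 = 0.04066339

0.040663


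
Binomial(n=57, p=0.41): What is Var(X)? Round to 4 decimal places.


Var = n*p*(1-p) = 57 * 0.41 * 0.59 = 13.7883

13.7883


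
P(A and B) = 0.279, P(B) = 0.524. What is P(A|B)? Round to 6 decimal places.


P(A|B) = P(A and B) / P(B) = 0.279 / 0.524 = 279/524 ≈ 0.53244275

0.532443


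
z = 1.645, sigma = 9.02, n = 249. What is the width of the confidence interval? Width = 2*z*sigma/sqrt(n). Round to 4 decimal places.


width = 2*z*sigma/sqrt(n)
2*z*sigma = 2 * 1.645 * 9.02 = 29.6758
sqrt(249) ≈ 15.779734
width = 29.6758 / 15.779734 ≈ 1.880627

1.8806


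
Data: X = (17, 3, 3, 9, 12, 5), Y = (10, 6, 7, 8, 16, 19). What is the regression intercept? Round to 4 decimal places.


a = ybar - b*xbar, where b = sum((xi-xbar)(yi-ybar)) / sum((xi-xbar)^2)
n = 6, xbar = 49/6 ≈ 8.166667, ybar = 66/6 = 11
Sxy = sum((xi-xbar)(yi-ybar)) = 29
Sxx = sum((xi-xbar)^2) = 941/6 ≈ 156.833333
b = Sxy / Sxx = 174/941 ≈ 0.184910
a = 11 - 0.184910 * 8.166667 = 8930/941 ≈ 9.489904

9.4899


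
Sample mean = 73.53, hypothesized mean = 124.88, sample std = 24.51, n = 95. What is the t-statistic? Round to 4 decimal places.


t = (xbar - mu0) / (s/sqrt(n))
xbar - mu0 = 73.53 - 124.88 = -51.35
sqrt(95) ≈ 9.74679434
s/sqrt(n) = 24.51 / 9.74679434 ≈ 2.51467294
t = -51.35 / 2.51467294 ≈ -20.420151

-20.4202


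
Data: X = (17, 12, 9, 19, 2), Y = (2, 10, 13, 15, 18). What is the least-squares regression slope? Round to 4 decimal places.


b = sum((xi-xbar)(yi-ybar)) / sum((xi-xbar)^2)
n = 5, xbar = 59/5 = 11.8, ybar = 58/5 = 11.6
Sxy = sum((xi-xbar)(yi-ybar)) = -92.4
Sxx = sum((xi-xbar)^2) = 182.8
b = Sxy / Sxx = -231/457 ≈ -0.505470

-0.5055


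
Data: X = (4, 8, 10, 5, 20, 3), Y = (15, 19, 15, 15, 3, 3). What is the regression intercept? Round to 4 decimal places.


a = ybar - b*xbar, where b = sum((xi-xbar)(yi-ybar)) / sum((xi-xbar)^2)
n = 6, xbar = 50/6 = 25/3 ≈ 8.333333, ybar = 70/6 = 35/3 ≈ 11.666667
Sxy = sum((xi-xbar)(yi-ybar)) = -232/3 ≈ -77.333333
Sxx = sum((xi-xbar)^2) = 592/3 ≈ 197.333333
b = Sxy / Sxx = -29/74 ≈ -0.391892
a = 11.666667 - (-0.391892) * 8.333333 = 1105/74 ≈ 14.932432

14.9324


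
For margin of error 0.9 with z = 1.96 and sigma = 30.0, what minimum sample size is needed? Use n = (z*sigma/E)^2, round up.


z*sigma/E = 1.96 * 30.0 / 0.9 = 196/3 ≈ 65.333333
(z*sigma/E)^2 = 38416/9 ≈ 4268.444444
round up: n = 4269

4269


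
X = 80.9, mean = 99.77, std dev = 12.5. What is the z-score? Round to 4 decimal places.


z = (X - mu) / sigma
X - mu = 80.9 - 99.77 = -18.87
z = -18.87 / 12.5 = -1.5096

-1.5096


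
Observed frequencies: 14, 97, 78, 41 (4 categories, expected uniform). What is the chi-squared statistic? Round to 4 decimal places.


chi2 = sum((O-E)^2/E), E = total/4
total = 230, E = 230/4 = 57.5
(14 - 57.5)^2 / 57.5 = 1892.25 / 57.5 = 7569/230 ≈ 32.908696
(97 - 57.5)^2 / 57.5 = 1560.25 / 57.5 = 6241/230 ≈ 27.134783
(78 - 57.5)^2 / 57.5 = 420.25 / 57.5 = 1681/230 ≈ 7.308696
(41 - 57.5)^2 / 57.5 = 272.25 / 57.5 = 1089/230 ≈ 4.734783
chi2 = 1658/23 ≈ 72.086957

72.0870


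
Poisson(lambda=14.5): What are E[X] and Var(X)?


E[X] = Var(X) = lambda = 14.5

14.5, 14.5


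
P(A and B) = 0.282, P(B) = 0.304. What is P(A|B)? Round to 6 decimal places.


P(A|B) = P(A and B) / P(B) = 0.282 / 0.304 = 141/152 ≈ 0.92763158

0.927632


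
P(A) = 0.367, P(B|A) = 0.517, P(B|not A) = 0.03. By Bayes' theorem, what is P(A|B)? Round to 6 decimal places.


P(A|B) = P(B|A)*P(A) / P(B), P(B) = P(B|A)*P(A) + P(B|not A)*P(not A)
P(B|A)*P(A) = 0.517 * 0.367 = 0.189739
P(B|not A)*P(not A) = 0.03 * 0.633 = 0.01899
P(B) = 0.189739 + 0.01899 = 0.208729
P(A|B) = 0.189739 / 0.208729 ≈ 0.90902079

0.909021


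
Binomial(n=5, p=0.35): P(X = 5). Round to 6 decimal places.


P = C(n,k) * p^k * (1-p)^(n-k)
C(5,5) = 1
p^k = 0.35^5 ≈ 0.005252188
(1-p)^(n-k) = 0.65^0 = 1
P = 1 * 0.005252188 * 1 ≈ 0.005252

0.005252


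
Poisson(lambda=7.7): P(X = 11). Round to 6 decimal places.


P = e^(-lam) * lam^k / k!
e^(-7.7) ≈ 0.0004528272
lam^k = 7.7^11 ≈ 5641543963.891374
k! = 11! = 39916800
P = 0.0004528272 * 5641543963.891374 / 39916800 ≈ 0.063999

0.063999


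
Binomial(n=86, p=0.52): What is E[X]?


E[X] = n*p = 86 * 0.52 = 44.72

44.72


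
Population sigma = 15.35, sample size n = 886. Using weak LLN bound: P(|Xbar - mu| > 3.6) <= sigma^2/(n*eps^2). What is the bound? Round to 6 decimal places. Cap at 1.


bound = min(1, sigma^2/(n*eps^2))
sigma^2 = 15.35^2 = 235.6225
n*eps^2 = 886 * 3.6^2 = 886 * 12.96 = 11482.56
sigma^2/(n*eps^2) = 235.6225 / 11482.56 ≈ 0.02052003

0.020520


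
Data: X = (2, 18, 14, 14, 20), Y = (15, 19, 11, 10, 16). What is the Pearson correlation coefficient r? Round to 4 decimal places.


r = sum((xi-xbar)(yi-ybar)) / sqrt(sum((xi-xbar)^2) * sum((yi-ybar)^2))
n = 5, xbar = 68/5 = 13.6, ybar = 71/5 = 14.2
Sxy = sum((xi-xbar)(yi-ybar)) = 20.4
Sxx = sum((xi-xbar)^2) = 195.2
Syy = sum((yi-ybar)^2) = 54.8
sqrt(Sxx*Syy) ≈ 103.426109
r = Sxy / sqrt(Sxx*Syy) = 20.4 / 103.426109 ≈ 0.197242

0.1972


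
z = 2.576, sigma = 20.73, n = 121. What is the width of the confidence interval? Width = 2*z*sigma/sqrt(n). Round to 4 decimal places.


width = 2*z*sigma/sqrt(n)
2*z*sigma = 2 * 2.576 * 20.73 = 106.80096
sqrt(121) = 11
width = 106.80096 / 11 ≈ 9.709178

9.7092


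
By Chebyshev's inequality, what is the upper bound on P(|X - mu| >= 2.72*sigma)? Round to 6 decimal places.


P <= 1/k^2
k^2 = 2.72^2 = 7.3984
1/k^2 = 1 / 7.3984 = 625/4624 ≈ 0.13516436

0.135164


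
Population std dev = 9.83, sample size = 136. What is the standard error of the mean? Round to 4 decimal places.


SE = sigma / sqrt(n)
sqrt(136) ≈ 11.661904
SE = 9.83 / 11.661904 ≈ 0.842916

0.8429


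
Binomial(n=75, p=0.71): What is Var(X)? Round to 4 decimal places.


Var = n*p*(1-p) = 75 * 0.71 * 0.29 = 15.4425

15.4425


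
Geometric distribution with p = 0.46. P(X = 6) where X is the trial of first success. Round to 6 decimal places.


P = (1-p)^(k-1) * p
(1-p)^(k-1) = 0.54^5 ≈ 0.04591650
P = 0.04591650 * 0.46 ≈ 0.02112159

0.021122


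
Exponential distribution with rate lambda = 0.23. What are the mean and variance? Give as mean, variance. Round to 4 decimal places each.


mean = 1/lam, var = 1/lam^2
mean = 1 / 0.23 = 100/23 ≈ 4.347826
lam^2 = 0.23^2 = 0.0529
var = 1 / 0.0529 = 10000/529 ≈ 18.903592

4.3478, 18.9036


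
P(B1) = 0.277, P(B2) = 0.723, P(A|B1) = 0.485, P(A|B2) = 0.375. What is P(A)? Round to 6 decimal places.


P(A) = P(A|B1)*P(B1) + P(A|B2)*P(B2)
P(A|B1)*P(B1) = 0.485 * 0.277 = 0.134345
P(A|B2)*P(B2) = 0.375 * 0.723 = 0.271125
P(A) = 0.134345 + 0.271125 = 0.40547

0.405470


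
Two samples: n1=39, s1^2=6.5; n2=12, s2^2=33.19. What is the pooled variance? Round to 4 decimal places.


sp^2 = ((n1-1)*s1^2 + (n2-1)*s2^2)/(n1+n2-2)
(n1-1)*s1^2 = 38 * 6.5 = 247
(n2-1)*s2^2 = 11 * 33.19 = 365.09
numerator = 247 + 365.09 = 612.09
n1+n2-2 = 49
sp^2 = 612.09 / 49 = 61209/4900 ≈ 12.491633

12.4916


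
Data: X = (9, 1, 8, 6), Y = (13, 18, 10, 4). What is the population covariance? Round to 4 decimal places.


Cov = (1/n)*sum((xi-xbar)(yi-ybar))
n = 4, xbar = 24/4 = 6, ybar = 45/4 = 11.25
sum((xi-xbar)(yi-ybar)) = -31
Cov = -31 / 4 = -7.75

-7.7500


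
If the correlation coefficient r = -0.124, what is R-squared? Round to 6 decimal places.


R^2 = r^2 = (-0.124)^2 = 0.015376

0.015376


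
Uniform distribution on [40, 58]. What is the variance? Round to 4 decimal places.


Var = (b-a)^2 / 12
(b-a)^2 = (58 - 40)^2 = 324
Var = 324/12 = 27

27.0000


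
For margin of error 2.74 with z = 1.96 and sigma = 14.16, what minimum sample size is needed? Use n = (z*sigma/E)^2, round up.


z*sigma/E = 1.96 * 14.16 / 2.74 = 34692/3425 ≈ 10.129051
(z*sigma/E)^2 ≈ 102.597676
round up: n = 103

103


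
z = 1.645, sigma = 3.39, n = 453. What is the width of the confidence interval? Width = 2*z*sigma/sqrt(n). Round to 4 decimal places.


width = 2*z*sigma/sqrt(n)
2*z*sigma = 2 * 1.645 * 3.39 = 11.1531
sqrt(453) ≈ 21.283797
width = 11.1531 / 21.283797 ≈ 0.524018

0.5240


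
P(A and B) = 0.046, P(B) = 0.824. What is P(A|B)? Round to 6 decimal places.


P(A|B) = P(A and B) / P(B) = 0.046 / 0.824 = 23/412 ≈ 0.05582524

0.055825


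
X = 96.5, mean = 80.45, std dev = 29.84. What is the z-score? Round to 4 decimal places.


z = (X - mu) / sigma
X - mu = 96.5 - 80.45 = 16.05
z = 16.05 / 29.84 = 1605/2984 ≈ 0.537869

0.5379


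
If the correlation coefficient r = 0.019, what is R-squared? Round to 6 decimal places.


R^2 = r^2 = (0.019)^2 = 0.000361

0.000361


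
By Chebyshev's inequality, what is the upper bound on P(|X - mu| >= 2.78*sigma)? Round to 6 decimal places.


P <= 1/k^2
k^2 = 2.78^2 = 7.7284
1/k^2 = 1 / 7.7284 ≈ 0.12939289

0.129393


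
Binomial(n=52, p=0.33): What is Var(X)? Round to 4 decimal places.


Var = n*p*(1-p) = 52 * 0.33 * 0.67 = 11.4972

11.4972


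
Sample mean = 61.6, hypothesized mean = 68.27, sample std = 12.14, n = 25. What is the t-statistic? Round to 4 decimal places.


t = (xbar - mu0) / (s/sqrt(n))
xbar - mu0 = 61.6 - 68.27 = -6.67
sqrt(25) = 5
s/sqrt(n) = 12.14 / 5 = 2.428
t = -6.67 / 2.428 = -3335/1214 ≈ -2.747117

-2.7471


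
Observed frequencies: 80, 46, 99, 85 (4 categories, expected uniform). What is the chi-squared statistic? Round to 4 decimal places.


chi2 = sum((O-E)^2/E), E = total/4
total = 310, E = 310/4 = 77.5
(80 - 77.5)^2 / 77.5 = 6.25 / 77.5 = 5/62 ≈ 0.080645
(46 - 77.5)^2 / 77.5 = 992.25 / 77.5 = 3969/310 ≈ 12.803226
(99 - 77.5)^2 / 77.5 = 462.25 / 77.5 = 1849/310 ≈ 5.964516
(85 - 77.5)^2 / 77.5 = 56.25 / 77.5 = 45/62 ≈ 0.725806
chi2 = 3034/155 ≈ 19.574194

19.5742


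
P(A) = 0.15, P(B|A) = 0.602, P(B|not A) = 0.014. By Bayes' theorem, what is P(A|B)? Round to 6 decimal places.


P(A|B) = P(B|A)*P(A) / P(B), P(B) = P(B|A)*P(A) + P(B|not A)*P(not A)
P(B|A)*P(A) = 0.602 * 0.15 = 0.0903
P(B|not A)*P(not A) = 0.014 * 0.85 = 0.0119
P(B) = 0.0903 + 0.0119 = 0.1022
P(A|B) = 0.0903 / 0.1022 = 129/146 ≈ 0.88356164

0.883562


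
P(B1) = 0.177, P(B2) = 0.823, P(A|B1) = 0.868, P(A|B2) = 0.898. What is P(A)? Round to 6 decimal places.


P(A) = P(A|B1)*P(B1) + P(A|B2)*P(B2)
P(A|B1)*P(B1) = 0.868 * 0.177 = 0.153636
P(A|B2)*P(B2) = 0.898 * 0.823 = 0.739054
P(A) = 0.153636 + 0.739054 = 0.89269

0.892690


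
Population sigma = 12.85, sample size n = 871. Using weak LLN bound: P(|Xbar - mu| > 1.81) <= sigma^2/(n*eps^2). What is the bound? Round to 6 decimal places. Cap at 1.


bound = min(1, sigma^2/(n*eps^2))
sigma^2 = 12.85^2 = 165.1225
n*eps^2 = 871 * 1.81^2 = 871 * 3.2761 = 2853.4831
sigma^2/(n*eps^2) = 165.1225 / 2853.4831 ≈ 0.05786700

0.057867


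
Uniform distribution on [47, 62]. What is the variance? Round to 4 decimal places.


Var = (b-a)^2 / 12
(b-a)^2 = (62 - 47)^2 = 225
Var = 225/12 = 18.75

18.7500


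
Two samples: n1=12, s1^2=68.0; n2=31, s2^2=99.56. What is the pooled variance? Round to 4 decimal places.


sp^2 = ((n1-1)*s1^2 + (n2-1)*s2^2)/(n1+n2-2)
(n1-1)*s1^2 = 11 * 68.0 = 748
(n2-1)*s2^2 = 30 * 99.56 = 2986.8
numerator = 748 + 2986.8 = 3734.8
n1+n2-2 = 41
sp^2 = 3734.8 / 41 = 18674/205 ≈ 91.092683

91.0927


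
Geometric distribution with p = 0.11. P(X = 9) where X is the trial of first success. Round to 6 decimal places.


P = (1-p)^(k-1) * p
(1-p)^(k-1) = 0.89^8 ≈ 0.3936589
P = 0.3936589 * 0.11 ≈ 0.04330248

0.043302


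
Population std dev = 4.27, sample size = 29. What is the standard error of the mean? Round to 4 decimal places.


SE = sigma / sqrt(n)
sqrt(29) ≈ 5.385165
SE = 4.27 / 5.385165 ≈ 0.792919

0.7929


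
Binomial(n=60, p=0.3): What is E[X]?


E[X] = n*p = 60 * 0.3 = 18

18


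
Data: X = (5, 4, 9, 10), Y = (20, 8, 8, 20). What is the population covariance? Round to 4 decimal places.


Cov = (1/n)*sum((xi-xbar)(yi-ybar))
n = 4, xbar = 28/4 = 7, ybar = 56/4 = 14
sum((xi-xbar)(yi-ybar)) = 12
Cov = 12 / 4 = 3

3.0000


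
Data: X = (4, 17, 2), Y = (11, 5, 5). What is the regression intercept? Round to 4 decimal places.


a = ybar - b*xbar, where b = sum((xi-xbar)(yi-ybar)) / sum((xi-xbar)^2)
n = 3, xbar = 23/3 ≈ 7.666667, ybar = 21/3 = 7
Sxy = sum((xi-xbar)(yi-ybar)) = -22
Sxx = sum((xi-xbar)^2) = 398/3 ≈ 132.666667
b = Sxy / Sxx = -33/199 ≈ -0.165829
a = 7 - (-0.165829) * 7.666667 = 1646/199 ≈ 8.271357

8.2714


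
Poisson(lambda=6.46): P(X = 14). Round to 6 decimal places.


P = e^(-lam) * lam^k / k!
e^(-6.46) ≈ 0.001564796
lam^k = 6.46^14 ≈ 220422159005.371955
k! = 14! = 87178291200
P = 0.001564796 * 220422159005.371955 / 87178291200 ≈ 0.003956

0.003956


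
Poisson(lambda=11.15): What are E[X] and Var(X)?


E[X] = Var(X) = lambda = 11.15

11.15, 11.15


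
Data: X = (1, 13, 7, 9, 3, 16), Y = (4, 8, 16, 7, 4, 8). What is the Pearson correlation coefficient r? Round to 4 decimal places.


r = sum((xi-xbar)(yi-ybar)) / sqrt(sum((xi-xbar)^2) * sum((yi-ybar)^2))
n = 6, xbar = 49/6 ≈ 8.166667, ybar = 47/6 ≈ 7.833333
Sxy = sum((xi-xbar)(yi-ybar)) = 235/6 ≈ 39.166667
Sxx = sum((xi-xbar)^2) = 989/6 ≈ 164.833333
Syy = sum((yi-ybar)^2) = 581/6 ≈ 96.833333
sqrt(Sxx*Syy) ≈ 126.338280
r = Sxy / sqrt(Sxx*Syy) = 39.166667 / 126.338280 ≈ 0.310014

0.3100


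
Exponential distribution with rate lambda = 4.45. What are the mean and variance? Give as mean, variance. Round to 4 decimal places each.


mean = 1/lam, var = 1/lam^2
mean = 1 / 4.45 = 20/89 ≈ 0.224719
lam^2 = 4.45^2 = 19.8025
var = 1 / 19.8025 = 400/7921 ≈ 0.050499

0.2247, 0.0505


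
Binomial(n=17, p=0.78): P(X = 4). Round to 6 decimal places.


P = C(n,k) * p^k * (1-p)^(n-k)
C(17,4) = 2380
p^k = 0.78^4 ≈ 0.3701506
(1-p)^(n-k) = 0.22^13 ≈ 0.000000002828101
P = 2380 * 0.3701506 * 0.000000002828101 ≈ 0.000002

0.000002


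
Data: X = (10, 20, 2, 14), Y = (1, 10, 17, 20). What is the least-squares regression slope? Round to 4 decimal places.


b = sum((xi-xbar)(yi-ybar)) / sum((xi-xbar)^2)
n = 4, xbar = 46/4 = 11.5, ybar = 48/4 = 12
Sxy = sum((xi-xbar)(yi-ybar)) = -28
Sxx = sum((xi-xbar)^2) = 171
b = Sxy / Sxx = -28/171 ≈ -0.163743

-0.1637


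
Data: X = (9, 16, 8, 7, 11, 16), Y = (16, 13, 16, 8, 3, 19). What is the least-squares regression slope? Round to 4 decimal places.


b = sum((xi-xbar)(yi-ybar)) / sum((xi-xbar)^2)
n = 6, xbar = 67/6 ≈ 11.166667, ybar = 75/6 = 12.5
Sxy = sum((xi-xbar)(yi-ybar)) = 35.5
Sxx = sum((xi-xbar)^2) = 473/6 ≈ 78.833333
b = Sxy / Sxx = 213/473 ≈ 0.450317

0.4503


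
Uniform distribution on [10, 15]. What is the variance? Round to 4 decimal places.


Var = (b-a)^2 / 12
(b-a)^2 = (15 - 10)^2 = 25
Var = 25/12 ≈ 2.083333

2.0833


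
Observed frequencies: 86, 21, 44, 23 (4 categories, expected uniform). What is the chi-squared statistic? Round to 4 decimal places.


chi2 = sum((O-E)^2/E), E = total/4
total = 174, E = 174/4 = 43.5
(86 - 43.5)^2 / 43.5 = 1806.25 / 43.5 = 7225/174 ≈ 41.522989
(21 - 43.5)^2 / 43.5 = 506.25 / 43.5 = 675/58 ≈ 11.637931
(44 - 43.5)^2 / 43.5 = 0.25 / 43.5 = 1/174 ≈ 0.005747
(23 - 43.5)^2 / 43.5 = 420.25 / 43.5 = 1681/174 ≈ 9.660920
chi2 = 1822/29 ≈ 62.827586

62.8276


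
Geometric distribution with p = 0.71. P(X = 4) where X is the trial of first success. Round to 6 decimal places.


P = (1-p)^(k-1) * p
(1-p)^(k-1) = 0.29^3 = 0.024389
P = 0.024389 * 0.71 = 0.01731619

0.017316


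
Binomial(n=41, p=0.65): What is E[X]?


E[X] = n*p = 41 * 0.65 = 26.65

26.65


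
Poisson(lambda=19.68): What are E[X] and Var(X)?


E[X] = Var(X) = lambda = 19.68

19.68, 19.68


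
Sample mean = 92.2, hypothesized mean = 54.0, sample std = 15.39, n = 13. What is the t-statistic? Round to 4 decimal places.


t = (xbar - mu0) / (s/sqrt(n))
xbar - mu0 = 92.2 - 54.0 = 38.2
sqrt(13) ≈ 3.60555128
s/sqrt(n) = 15.39 / 3.60555128 ≈ 4.26841801
t = 38.2 / 4.26841801 ≈ 8.949452

8.9495


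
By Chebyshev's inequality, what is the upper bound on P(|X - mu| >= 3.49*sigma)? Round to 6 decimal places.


P <= 1/k^2
k^2 = 3.49^2 = 12.1801
1/k^2 = 1 / 12.1801 ≈ 0.08210113

0.082101


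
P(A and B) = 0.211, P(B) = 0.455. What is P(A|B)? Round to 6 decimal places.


P(A|B) = P(A and B) / P(B) = 0.211 / 0.455 = 211/455 ≈ 0.46373626

0.463736


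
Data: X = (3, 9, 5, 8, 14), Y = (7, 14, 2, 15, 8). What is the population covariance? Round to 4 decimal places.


Cov = (1/n)*sum((xi-xbar)(yi-ybar))
n = 5, xbar = 39/5 = 7.8, ybar = 46/5 = 9.2
sum((xi-xbar)(yi-ybar)) = 30.2
Cov = 30.2 / 5 = 6.04

6.0400


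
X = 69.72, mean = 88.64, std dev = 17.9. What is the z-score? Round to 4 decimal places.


z = (X - mu) / sigma
X - mu = 69.72 - 88.64 = -18.92
z = -18.92 / 17.9 = -946/895 ≈ -1.056983

-1.0570


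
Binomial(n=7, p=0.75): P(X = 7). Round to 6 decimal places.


P = C(n,k) * p^k * (1-p)^(n-k)
C(7,7) = 1
p^k = 0.75^7 ≈ 0.1334839
(1-p)^(n-k) = 0.25^0 = 1
P = 1 * 0.1334839 * 1 ≈ 0.133484

0.133484


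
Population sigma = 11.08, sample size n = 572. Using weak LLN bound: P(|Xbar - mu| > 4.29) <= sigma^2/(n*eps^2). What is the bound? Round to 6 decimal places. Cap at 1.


bound = min(1, sigma^2/(n*eps^2))
sigma^2 = 11.08^2 = 122.7664
n*eps^2 = 572 * 4.29^2 = 572 * 18.4041 = 10527.1452
sigma^2/(n*eps^2) = 122.7664 / 10527.1452 ≈ 0.01166189

0.011662


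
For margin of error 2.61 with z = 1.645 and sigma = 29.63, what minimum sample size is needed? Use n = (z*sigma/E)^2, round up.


z*sigma/E = 1.645 * 29.63 / 2.61 ≈ 18.674847
(z*sigma/E)^2 ≈ 348.749901
round up: n = 349

349


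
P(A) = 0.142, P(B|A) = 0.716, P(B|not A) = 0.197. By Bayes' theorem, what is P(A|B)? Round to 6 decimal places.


P(A|B) = P(B|A)*P(A) / P(B), P(B) = P(B|A)*P(A) + P(B|not A)*P(not A)
P(B|A)*P(A) = 0.716 * 0.142 = 0.101672
P(B|not A)*P(not A) = 0.197 * 0.858 = 0.169026
P(B) = 0.101672 + 0.169026 = 0.270698
P(A|B) = 0.101672 / 0.270698 ≈ 0.37559199

0.375592


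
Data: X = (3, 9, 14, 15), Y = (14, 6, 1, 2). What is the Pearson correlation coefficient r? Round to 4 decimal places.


r = sum((xi-xbar)(yi-ybar)) / sqrt(sum((xi-xbar)^2) * sum((yi-ybar)^2))
n = 4, xbar = 41/4 = 10.25, ybar = 23/4 = 5.75
Sxy = sum((xi-xbar)(yi-ybar)) = -95.75
Sxx = sum((xi-xbar)^2) = 90.75
Syy = sum((yi-ybar)^2) = 104.75
sqrt(Sxx*Syy) ≈ 97.499038
r = Sxy / sqrt(Sxx*Syy) = -95.75 / 97.499038 ≈ -0.982061

-0.9821


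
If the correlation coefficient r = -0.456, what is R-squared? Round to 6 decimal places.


R^2 = r^2 = (-0.456)^2 = 0.207936

0.207936


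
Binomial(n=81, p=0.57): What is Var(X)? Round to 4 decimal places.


Var = n*p*(1-p) = 81 * 0.57 * 0.43 = 19.8531

19.8531


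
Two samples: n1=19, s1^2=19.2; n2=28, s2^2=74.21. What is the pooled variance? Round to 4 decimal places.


sp^2 = ((n1-1)*s1^2 + (n2-1)*s2^2)/(n1+n2-2)
(n1-1)*s1^2 = 18 * 19.2 = 345.6
(n2-1)*s2^2 = 27 * 74.21 = 2003.67
numerator = 345.6 + 2003.67 = 2349.27
n1+n2-2 = 45
sp^2 = 2349.27 / 45 = 52.206

52.2060


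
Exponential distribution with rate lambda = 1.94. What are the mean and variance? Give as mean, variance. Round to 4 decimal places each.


mean = 1/lam, var = 1/lam^2
mean = 1 / 1.94 = 50/97 ≈ 0.515464
lam^2 = 1.94^2 = 3.7636
var = 1 / 3.7636 = 2500/9409 ≈ 0.265703

0.5155, 0.2657


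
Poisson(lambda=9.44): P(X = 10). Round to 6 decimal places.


P = e^(-lam) * lam^k / k!
e^(-9.44) ≈ 0.00007948041
lam^k = 9.44^10 ≈ 5619788134.051724
k! = 10! = 3628800
P = 0.00007948041 * 5619788134.051724 / 3628800 ≈ 0.123088

0.123088


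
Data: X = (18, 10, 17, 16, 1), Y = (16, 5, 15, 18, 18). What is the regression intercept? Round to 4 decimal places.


a = ybar - b*xbar, where b = sum((xi-xbar)(yi-ybar)) / sum((xi-xbar)^2)
n = 5, xbar = 62/5 = 12.4, ybar = 72/5 = 14.4
Sxy = sum((xi-xbar)(yi-ybar)) = 6.2
Sxx = sum((xi-xbar)^2) = 201.2
b = Sxy / Sxx = 31/1006 ≈ 0.030815
a = 14.4 - 0.030815 * 12.4 = 7051/503 ≈ 14.017893

14.0179


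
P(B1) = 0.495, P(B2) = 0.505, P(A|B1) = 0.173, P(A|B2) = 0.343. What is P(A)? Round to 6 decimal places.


P(A) = P(A|B1)*P(B1) + P(A|B2)*P(B2)
P(A|B1)*P(B1) = 0.173 * 0.495 = 0.085635
P(A|B2)*P(B2) = 0.343 * 0.505 = 0.173215
P(A) = 0.085635 + 0.173215 = 0.25885

0.258850


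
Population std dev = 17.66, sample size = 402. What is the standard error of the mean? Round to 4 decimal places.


SE = sigma / sqrt(n)
sqrt(402) ≈ 20.049938
SE = 17.66 / 20.049938 ≈ 0.880801

0.8808


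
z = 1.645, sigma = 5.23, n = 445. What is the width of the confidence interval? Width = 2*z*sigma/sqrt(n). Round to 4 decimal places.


width = 2*z*sigma/sqrt(n)
2*z*sigma = 2 * 1.645 * 5.23 = 17.2067
sqrt(445) ≈ 21.095023
width = 17.2067 / 21.095023 ≈ 0.815676

0.8157


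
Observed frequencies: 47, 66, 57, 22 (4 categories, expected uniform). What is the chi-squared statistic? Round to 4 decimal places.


chi2 = sum((O-E)^2/E), E = total/4
total = 192, E = 192/4 = 48
(47 - 48)^2 / 48 = 1 / 48 = 1/48 ≈ 0.020833
(66 - 48)^2 / 48 = 324 / 48 = 6.75
(57 - 48)^2 / 48 = 81 / 48 = 1.6875
(22 - 48)^2 / 48 = 676 / 48 = 169/12 ≈ 14.083333
chi2 = 541/24 ≈ 22.541667

22.5417


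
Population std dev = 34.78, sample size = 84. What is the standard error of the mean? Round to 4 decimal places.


SE = sigma / sqrt(n)
sqrt(84) ≈ 9.165151
SE = 34.78 / 9.165151 ≈ 3.794809

3.7948


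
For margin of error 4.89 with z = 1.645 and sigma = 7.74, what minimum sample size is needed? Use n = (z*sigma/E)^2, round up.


z*sigma/E = 1.645 * 7.74 / 4.89 ≈ 2.603742
(z*sigma/E)^2 ≈ 6.779474
round up: n = 7

7


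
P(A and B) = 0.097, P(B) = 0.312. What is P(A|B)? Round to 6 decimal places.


P(A|B) = P(A and B) / P(B) = 0.097 / 0.312 = 97/312 ≈ 0.31089744

0.310897


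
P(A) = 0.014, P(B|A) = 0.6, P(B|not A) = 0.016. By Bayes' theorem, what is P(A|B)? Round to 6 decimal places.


P(A|B) = P(B|A)*P(A) / P(B), P(B) = P(B|A)*P(A) + P(B|not A)*P(not A)
P(B|A)*P(A) = 0.6 * 0.014 = 0.0084
P(B|not A)*P(not A) = 0.016 * 0.986 = 0.015776
P(B) = 0.0084 + 0.015776 = 0.024176
P(A|B) = 0.0084 / 0.024176 = 525/1511 ≈ 0.34745202

0.347452


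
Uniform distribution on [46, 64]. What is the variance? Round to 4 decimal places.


Var = (b-a)^2 / 12
(b-a)^2 = (64 - 46)^2 = 324
Var = 324/12 = 27

27.0000


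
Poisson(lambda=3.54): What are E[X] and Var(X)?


E[X] = Var(X) = lambda = 3.54

3.54, 3.54


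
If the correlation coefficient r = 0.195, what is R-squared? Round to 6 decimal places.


R^2 = r^2 = (0.195)^2 = 0.038025

0.038025


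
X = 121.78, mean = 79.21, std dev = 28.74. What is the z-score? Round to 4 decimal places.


z = (X - mu) / sigma
X - mu = 121.78 - 79.21 = 42.57
z = 42.57 / 28.74 = 1419/958 ≈ 1.481211

1.4812


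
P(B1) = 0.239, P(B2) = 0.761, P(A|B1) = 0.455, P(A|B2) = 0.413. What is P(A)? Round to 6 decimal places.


P(A) = P(A|B1)*P(B1) + P(A|B2)*P(B2)
P(A|B1)*P(B1) = 0.455 * 0.239 = 0.108745
P(A|B2)*P(B2) = 0.413 * 0.761 = 0.314293
P(A) = 0.108745 + 0.314293 = 0.423038

0.423038


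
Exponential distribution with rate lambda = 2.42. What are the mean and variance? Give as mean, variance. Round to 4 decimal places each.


mean = 1/lam, var = 1/lam^2
mean = 1 / 2.42 = 50/121 ≈ 0.413223
lam^2 = 2.42^2 = 5.8564
var = 1 / 5.8564 ≈ 0.170753

0.4132, 0.1708


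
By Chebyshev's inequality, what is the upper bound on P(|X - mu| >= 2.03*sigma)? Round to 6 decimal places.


P <= 1/k^2
k^2 = 2.03^2 = 4.1209
1/k^2 = 1 / 4.1209 ≈ 0.24266544

0.242665


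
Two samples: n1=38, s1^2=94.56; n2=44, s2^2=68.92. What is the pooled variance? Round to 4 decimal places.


sp^2 = ((n1-1)*s1^2 + (n2-1)*s2^2)/(n1+n2-2)
(n1-1)*s1^2 = 37 * 94.56 = 3498.72
(n2-1)*s2^2 = 43 * 68.92 = 2963.56
numerator = 3498.72 + 2963.56 = 6462.28
n1+n2-2 = 80
sp^2 = 6462.28 / 80 = 80.7785

80.7785


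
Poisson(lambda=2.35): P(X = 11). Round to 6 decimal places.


P = e^(-lam) * lam^k / k!
e^(-2.35) ≈ 0.09536916
lam^k = 2.35^11 ≈ 12071.089917
k! = 11! = 39916800
P = 0.09536916 * 12071.089917 / 39916800 ≈ 0.000029

0.000029


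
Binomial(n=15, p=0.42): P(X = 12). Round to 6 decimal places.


P = C(n,k) * p^k * (1-p)^(n-k)
C(15,12) = 455
p^k = 0.42^12 ≈ 0.00003012947
(1-p)^(n-k) = 0.58^3 = 0.195112
P = 455 * 0.00003012947 * 0.195112 ≈ 0.002675

0.002675


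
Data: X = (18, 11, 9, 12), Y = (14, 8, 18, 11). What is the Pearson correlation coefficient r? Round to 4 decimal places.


r = sum((xi-xbar)(yi-ybar)) / sqrt(sum((xi-xbar)^2) * sum((yi-ybar)^2))
n = 4, xbar = 50/4 = 12.5, ybar = 51/4 = 12.75
Sxy = sum((xi-xbar)(yi-ybar)) = -3.5
Sxx = sum((xi-xbar)^2) = 45
Syy = sum((yi-ybar)^2) = 54.75
sqrt(Sxx*Syy) ≈ 49.636176
r = Sxy / sqrt(Sxx*Syy) = -3.5 / 49.636176 ≈ -0.070513

-0.0705


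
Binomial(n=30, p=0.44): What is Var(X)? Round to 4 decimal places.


Var = n*p*(1-p) = 30 * 0.44 * 0.56 = 7.392

7.3920


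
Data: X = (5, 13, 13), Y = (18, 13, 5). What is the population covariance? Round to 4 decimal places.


Cov = (1/n)*sum((xi-xbar)(yi-ybar))
n = 3, xbar = 31/3 ≈ 10.333333, ybar = 36/3 = 12
sum((xi-xbar)(yi-ybar)) = -48
Cov = -48 / 3 = -16

-16.0000


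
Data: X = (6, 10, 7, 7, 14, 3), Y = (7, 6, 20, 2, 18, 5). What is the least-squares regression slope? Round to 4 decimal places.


b = sum((xi-xbar)(yi-ybar)) / sum((xi-xbar)^2)
n = 6, xbar = 47/6 ≈ 7.833333, ybar = 58/6 = 29/3 ≈ 9.666667
Sxy = sum((xi-xbar)(yi-ybar)) = 206/3 ≈ 68.666667
Sxx = sum((xi-xbar)^2) = 425/6 ≈ 70.833333
b = Sxy / Sxx = 412/425 ≈ 0.969412

0.9694


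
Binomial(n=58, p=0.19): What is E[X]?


E[X] = n*p = 58 * 0.19 = 11.02

11.02


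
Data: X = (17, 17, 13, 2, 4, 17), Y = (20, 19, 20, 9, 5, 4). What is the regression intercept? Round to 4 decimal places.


a = ybar - b*xbar, where b = sum((xi-xbar)(yi-ybar)) / sum((xi-xbar)^2)
n = 6, xbar = 70/6 = 35/3 ≈ 11.666667, ybar = 77/6 ≈ 12.833333
Sxy = sum((xi-xbar)(yi-ybar)) = 392/3 ≈ 130.666667
Sxx = sum((xi-xbar)^2) = 718/3 ≈ 239.333333
b = Sxy / Sxx = 196/359 ≈ 0.545961
a = 12.833333 - 0.545961 * 11.666667 = 4641/718 ≈ 6.463788

6.4638


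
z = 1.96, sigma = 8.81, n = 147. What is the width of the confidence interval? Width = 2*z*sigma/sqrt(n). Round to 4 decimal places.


width = 2*z*sigma/sqrt(n)
2*z*sigma = 2 * 1.96 * 8.81 = 34.5352
sqrt(147) ≈ 12.124356
width = 34.5352 / 12.124356 ≈ 2.848415

2.8484


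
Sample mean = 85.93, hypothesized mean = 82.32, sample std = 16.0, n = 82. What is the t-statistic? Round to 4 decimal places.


t = (xbar - mu0) / (s/sqrt(n))
xbar - mu0 = 85.93 - 82.32 = 3.61
sqrt(82) ≈ 9.05538514
s/sqrt(n) = 16.0 / 9.05538514 ≈ 1.76690442
t = 3.61 / 1.76690442 ≈ 2.043121

2.0431


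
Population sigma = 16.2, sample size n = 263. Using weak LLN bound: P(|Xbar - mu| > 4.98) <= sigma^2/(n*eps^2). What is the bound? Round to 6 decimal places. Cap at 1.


bound = min(1, sigma^2/(n*eps^2))
sigma^2 = 16.2^2 = 262.44
n*eps^2 = 263 * 4.98^2 = 263 * 24.8004 = 6522.5052
sigma^2/(n*eps^2) = 262.44 / 6522.5052 ≈ 0.04023607

0.040236


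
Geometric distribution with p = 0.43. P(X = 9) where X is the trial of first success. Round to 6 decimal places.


P = (1-p)^(k-1) * p
(1-p)^(k-1) = 0.57^8 ≈ 0.01114292
P = 0.01114292 * 0.43 ≈ 0.004791454

0.004791


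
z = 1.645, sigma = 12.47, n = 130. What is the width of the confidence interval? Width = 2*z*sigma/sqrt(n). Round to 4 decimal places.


width = 2*z*sigma/sqrt(n)
2*z*sigma = 2 * 1.645 * 12.47 = 41.0263
sqrt(130) ≈ 11.401754
width = 41.0263 / 11.401754 ≈ 3.598245

3.5982


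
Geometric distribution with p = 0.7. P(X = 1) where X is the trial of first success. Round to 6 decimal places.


P = (1-p)^(k-1) * p
(1-p)^(k-1) = 0.3^0 = 1
P = 1 * 0.7 = 0.7

0.700000


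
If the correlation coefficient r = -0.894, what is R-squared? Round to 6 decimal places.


R^2 = r^2 = (-0.894)^2 = 0.799236

0.799236


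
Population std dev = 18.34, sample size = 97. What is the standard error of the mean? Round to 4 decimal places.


SE = sigma / sqrt(n)
sqrt(97) ≈ 9.848858
SE = 18.34 / 9.848858 ≈ 1.862145

1.8621


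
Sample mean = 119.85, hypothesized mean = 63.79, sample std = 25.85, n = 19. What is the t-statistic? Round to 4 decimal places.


t = (xbar - mu0) / (s/sqrt(n))
xbar - mu0 = 119.85 - 63.79 = 56.06
sqrt(19) ≈ 4.35889894
s/sqrt(n) = 25.85 / 4.35889894 ≈ 5.93039672
t = 56.06 / 5.93039672 ≈ 9.452993

9.4530


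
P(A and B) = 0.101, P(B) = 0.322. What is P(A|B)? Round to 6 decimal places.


P(A|B) = P(A and B) / P(B) = 0.101 / 0.322 = 101/322 ≈ 0.31366460

0.313665


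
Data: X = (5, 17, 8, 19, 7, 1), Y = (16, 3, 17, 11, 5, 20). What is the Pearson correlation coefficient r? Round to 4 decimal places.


r = sum((xi-xbar)(yi-ybar)) / sqrt(sum((xi-xbar)^2) * sum((yi-ybar)^2))
n = 6, xbar = 57/6 = 9.5, ybar = 72/6 = 12
Sxy = sum((xi-xbar)(yi-ybar)) = -153
Sxx = sum((xi-xbar)^2) = 247.5
Syy = sum((yi-ybar)^2) = 236
sqrt(Sxx*Syy) ≈ 241.681609
r = Sxy / sqrt(Sxx*Syy) = -153 / 241.681609 ≈ -0.633064

-0.6331


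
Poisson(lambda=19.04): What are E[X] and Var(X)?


E[X] = Var(X) = lambda = 19.04

19.04, 19.04


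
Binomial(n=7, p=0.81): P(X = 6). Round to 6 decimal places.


P = C(n,k) * p^k * (1-p)^(n-k)
C(7,6) = 7
p^k = 0.81^6 ≈ 0.2824295
(1-p)^(n-k) = 0.19^1 = 0.19
P = 7 * 0.2824295 * 0.19 ≈ 0.375631

0.375631


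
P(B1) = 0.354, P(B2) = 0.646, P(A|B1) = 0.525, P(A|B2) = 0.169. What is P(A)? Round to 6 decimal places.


P(A) = P(A|B1)*P(B1) + P(A|B2)*P(B2)
P(A|B1)*P(B1) = 0.525 * 0.354 = 0.18585
P(A|B2)*P(B2) = 0.169 * 0.646 = 0.109174
P(A) = 0.18585 + 0.109174 = 0.295024

0.295024


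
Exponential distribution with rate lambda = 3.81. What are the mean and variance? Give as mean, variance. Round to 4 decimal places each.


mean = 1/lam, var = 1/lam^2
mean = 1 / 3.81 = 100/381 ≈ 0.262467
lam^2 = 3.81^2 = 14.5161
var = 1 / 14.5161 ≈ 0.068889

0.2625, 0.0689


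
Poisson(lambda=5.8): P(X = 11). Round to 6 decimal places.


P = e^(-lam) * lam^k / k!
e^(-5.8) ≈ 0.003027555
lam^k = 5.8^11 ≈ 249866440.001655
k! = 11! = 39916800
P = 0.003027555 * 249866440.001655 / 39916800 ≈ 0.018952

0.018952


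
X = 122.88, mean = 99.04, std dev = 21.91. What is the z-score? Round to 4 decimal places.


z = (X - mu) / sigma
X - mu = 122.88 - 99.04 = 23.84
z = 23.84 / 21.91 = 2384/2191 ≈ 1.088088

1.0881


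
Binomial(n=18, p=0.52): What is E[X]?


E[X] = n*p = 18 * 0.52 = 9.36

9.36


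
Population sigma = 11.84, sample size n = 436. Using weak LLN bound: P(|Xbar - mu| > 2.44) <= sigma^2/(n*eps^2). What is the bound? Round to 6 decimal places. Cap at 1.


bound = min(1, sigma^2/(n*eps^2))
sigma^2 = 11.84^2 = 140.1856
n*eps^2 = 436 * 2.44^2 = 436 * 5.9536 = 2595.7696
sigma^2/(n*eps^2) = 140.1856 / 2595.7696 ≈ 0.05400541

0.054005


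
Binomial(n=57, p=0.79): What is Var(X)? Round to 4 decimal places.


Var = n*p*(1-p) = 57 * 0.79 * 0.21 = 9.4563

9.4563


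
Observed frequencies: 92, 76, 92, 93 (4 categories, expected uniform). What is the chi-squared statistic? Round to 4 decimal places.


chi2 = sum((O-E)^2/E), E = total/4
total = 353, E = 353/4 = 88.25
(92 - 88.25)^2 / 88.25 = 14.0625 / 88.25 = 225/1412 ≈ 0.159348
(76 - 88.25)^2 / 88.25 = 150.0625 / 88.25 = 2401/1412 ≈ 1.700425
(92 - 88.25)^2 / 88.25 = 14.0625 / 88.25 = 225/1412 ≈ 0.159348
(93 - 88.25)^2 / 88.25 = 22.5625 / 88.25 = 361/1412 ≈ 0.255666
chi2 = 803/353 ≈ 2.274788

2.2748


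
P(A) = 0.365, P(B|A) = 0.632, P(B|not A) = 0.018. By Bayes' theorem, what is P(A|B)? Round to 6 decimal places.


P(A|B) = P(B|A)*P(A) / P(B), P(B) = P(B|A)*P(A) + P(B|not A)*P(not A)
P(B|A)*P(A) = 0.632 * 0.365 = 0.23068
P(B|not A)*P(not A) = 0.018 * 0.635 = 0.01143
P(B) = 0.23068 + 0.01143 = 0.24211
P(A|B) = 0.23068 / 0.24211 ≈ 0.95279005

0.952790


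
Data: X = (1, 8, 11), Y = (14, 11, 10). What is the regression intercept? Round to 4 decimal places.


a = ybar - b*xbar, where b = sum((xi-xbar)(yi-ybar)) / sum((xi-xbar)^2)
n = 3, xbar = 20/3 ≈ 6.666667, ybar = 35/3 ≈ 11.666667
Sxy = sum((xi-xbar)(yi-ybar)) = -64/3 ≈ -21.333333
Sxx = sum((xi-xbar)^2) = 158/3 ≈ 52.666667
b = Sxy / Sxx = -32/79 ≈ -0.405063
a = 11.666667 - (-0.405063) * 6.666667 = 1135/79 ≈ 14.367089

14.3671


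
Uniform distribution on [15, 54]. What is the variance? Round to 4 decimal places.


Var = (b-a)^2 / 12
(b-a)^2 = (54 - 15)^2 = 1521
Var = 1521/12 = 126.75

126.7500


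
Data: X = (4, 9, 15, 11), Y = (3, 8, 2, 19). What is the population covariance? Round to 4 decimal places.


Cov = (1/n)*sum((xi-xbar)(yi-ybar))
n = 4, xbar = 39/4 = 9.75, ybar = 32/4 = 8
sum((xi-xbar)(yi-ybar)) = 11
Cov = 11 / 4 = 2.75

2.7500


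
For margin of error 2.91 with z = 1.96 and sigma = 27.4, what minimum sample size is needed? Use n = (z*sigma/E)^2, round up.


z*sigma/E = 1.96 * 27.4 / 2.91 = 26852/1455 ≈ 18.454983
(z*sigma/E)^2 ≈ 340.586391
round up: n = 341

341


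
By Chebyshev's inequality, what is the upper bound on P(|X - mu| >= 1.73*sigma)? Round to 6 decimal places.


P <= 1/k^2
k^2 = 1.73^2 = 2.9929
1/k^2 = 1 / 2.9929 ≈ 0.33412409

0.334124


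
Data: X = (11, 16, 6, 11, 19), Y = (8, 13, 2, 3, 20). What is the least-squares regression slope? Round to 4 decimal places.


b = sum((xi-xbar)(yi-ybar)) / sum((xi-xbar)^2)
n = 5, xbar = 63/5 = 12.6, ybar = 46/5 = 9.2
Sxy = sum((xi-xbar)(yi-ybar)) = 141.4
Sxx = sum((xi-xbar)^2) = 101.2
b = Sxy / Sxx = 707/506 ≈ 1.397233

1.3972


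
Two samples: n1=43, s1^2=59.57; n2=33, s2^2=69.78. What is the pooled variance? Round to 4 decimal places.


sp^2 = ((n1-1)*s1^2 + (n2-1)*s2^2)/(n1+n2-2)
(n1-1)*s1^2 = 42 * 59.57 = 2501.94
(n2-1)*s2^2 = 32 * 69.78 = 2232.96
numerator = 2501.94 + 2232.96 = 4734.9
n1+n2-2 = 74
sp^2 = 4734.9 / 74 = 47349/740 ≈ 63.985135

63.9851


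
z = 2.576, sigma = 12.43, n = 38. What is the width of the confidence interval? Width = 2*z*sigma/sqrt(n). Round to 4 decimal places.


width = 2*z*sigma/sqrt(n)
2*z*sigma = 2 * 2.576 * 12.43 = 64.03936
sqrt(38) ≈ 6.164414
width = 64.03936 / 6.164414 ≈ 10.388556

10.3886


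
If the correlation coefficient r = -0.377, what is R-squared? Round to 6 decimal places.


R^2 = r^2 = (-0.377)^2 = 0.142129

0.142129


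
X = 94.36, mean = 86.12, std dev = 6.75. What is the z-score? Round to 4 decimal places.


z = (X - mu) / sigma
X - mu = 94.36 - 86.12 = 8.24
z = 8.24 / 6.75 = 824/675 ≈ 1.220741

1.2207


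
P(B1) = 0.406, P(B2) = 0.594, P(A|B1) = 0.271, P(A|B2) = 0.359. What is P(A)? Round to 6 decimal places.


P(A) = P(A|B1)*P(B1) + P(A|B2)*P(B2)
P(A|B1)*P(B1) = 0.271 * 0.406 = 0.110026
P(A|B2)*P(B2) = 0.359 * 0.594 = 0.213246
P(A) = 0.110026 + 0.213246 = 0.323272

0.323272


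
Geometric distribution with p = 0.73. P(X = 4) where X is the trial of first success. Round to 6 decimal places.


P = (1-p)^(k-1) * p
(1-p)^(k-1) = 0.27^3 = 0.019683
P = 0.019683 * 0.73 = 0.01436859

0.014369


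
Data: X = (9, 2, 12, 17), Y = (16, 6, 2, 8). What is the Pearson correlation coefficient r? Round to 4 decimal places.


r = sum((xi-xbar)(yi-ybar)) / sqrt(sum((xi-xbar)^2) * sum((yi-ybar)^2))
n = 4, xbar = 40/4 = 10, ybar = 32/4 = 8
Sxy = sum((xi-xbar)(yi-ybar)) = -4
Sxx = sum((xi-xbar)^2) = 118
Syy = sum((yi-ybar)^2) = 104
sqrt(Sxx*Syy) ≈ 110.779059
r = Sxy / sqrt(Sxx*Syy) = -4 / 110.779059 ≈ -0.036108

-0.0361


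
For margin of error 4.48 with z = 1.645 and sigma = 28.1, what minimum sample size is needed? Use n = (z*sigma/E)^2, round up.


z*sigma/E = 1.645 * 28.1 / 4.48 = 13207/1280 ≈ 10.317969
(z*sigma/E)^2 ≈ 106.460479
round up: n = 107

107


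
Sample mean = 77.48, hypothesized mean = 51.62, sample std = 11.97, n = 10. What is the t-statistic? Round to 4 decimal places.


t = (xbar - mu0) / (s/sqrt(n))
xbar - mu0 = 77.48 - 51.62 = 25.86
sqrt(10) ≈ 3.16227766
s/sqrt(n) = 11.97 / 3.16227766 ≈ 3.78524636
t = 25.86 / 3.78524636 ≈ 6.831788

6.8318


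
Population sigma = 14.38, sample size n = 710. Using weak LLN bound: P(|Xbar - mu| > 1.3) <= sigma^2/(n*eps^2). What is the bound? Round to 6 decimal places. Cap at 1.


bound = min(1, sigma^2/(n*eps^2))
sigma^2 = 14.38^2 = 206.7844
n*eps^2 = 710 * 1.3^2 = 710 * 1.69 = 1199.9
sigma^2/(n*eps^2) = 206.7844 / 1199.9 ≈ 0.17233469

0.172335


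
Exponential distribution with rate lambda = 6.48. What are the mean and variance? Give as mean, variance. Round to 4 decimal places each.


mean = 1/lam, var = 1/lam^2
mean = 1 / 6.48 = 25/162 ≈ 0.154321
lam^2 = 6.48^2 = 41.9904
var = 1 / 41.9904 ≈ 0.023815

0.1543, 0.0238


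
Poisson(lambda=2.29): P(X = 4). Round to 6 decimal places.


P = e^(-lam) * lam^k / k!
e^(-2.29) ≈ 0.1012665
lam^k = 2.29^4 ≈ 27.500585
k! = 4! = 24
P = 0.1012665 * 27.500585 / 24 ≈ 0.116037

0.116037


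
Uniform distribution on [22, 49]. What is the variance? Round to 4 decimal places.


Var = (b-a)^2 / 12
(b-a)^2 = (49 - 22)^2 = 729
Var = 729/12 = 60.75

60.7500


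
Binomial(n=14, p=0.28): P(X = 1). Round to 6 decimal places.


P = C(n,k) * p^k * (1-p)^(n-k)
C(14,1) = 14
p^k = 0.28^1 = 0.28
(1-p)^(n-k) = 0.72^13 ≈ 0.01397406
P = 14 * 0.28 * 0.01397406 ≈ 0.054778

0.054778


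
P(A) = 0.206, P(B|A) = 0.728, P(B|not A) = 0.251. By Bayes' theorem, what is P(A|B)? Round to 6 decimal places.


P(A|B) = P(B|A)*P(A) / P(B), P(B) = P(B|A)*P(A) + P(B|not A)*P(not A)
P(B|A)*P(A) = 0.728 * 0.206 = 0.149968
P(B|not A)*P(not A) = 0.251 * 0.794 = 0.199294
P(B) = 0.149968 + 0.199294 = 0.349262
P(A|B) = 0.149968 / 0.349262 ≈ 0.42938539

0.429385
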